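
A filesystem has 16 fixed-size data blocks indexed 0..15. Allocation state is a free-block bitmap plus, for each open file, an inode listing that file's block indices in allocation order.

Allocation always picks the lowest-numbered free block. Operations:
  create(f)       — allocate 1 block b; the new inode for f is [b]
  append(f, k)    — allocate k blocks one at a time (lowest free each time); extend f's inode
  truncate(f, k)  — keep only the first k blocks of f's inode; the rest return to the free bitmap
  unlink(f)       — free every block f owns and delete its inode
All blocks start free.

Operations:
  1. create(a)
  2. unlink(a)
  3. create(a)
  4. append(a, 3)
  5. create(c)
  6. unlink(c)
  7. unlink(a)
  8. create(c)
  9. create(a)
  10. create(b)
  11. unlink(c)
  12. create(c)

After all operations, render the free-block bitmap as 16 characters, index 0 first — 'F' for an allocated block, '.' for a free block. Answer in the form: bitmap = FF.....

bitmap = FFF.............

[1] create(a) — a=0 (map F...............)
[2] unlink(a) —  (map ................)
[3] create(a) — a=0 (map F...............)
[4] append(a, 3) — a=0,1,2,3 (map FFFF............)
[5] create(c) — a=0,1,2,3 c=4 (map FFFFF...........)
[6] unlink(c) — a=0,1,2,3 (map FFFF............)
[7] unlink(a) —  (map ................)
[8] create(c) — c=0 (map F...............)
[9] create(a) — a=1 c=0 (map FF..............)
[10] create(b) — a=1 b=2 c=0 (map FFF.............)
[11] unlink(c) — a=1 b=2 (map .FF.............)
[12] create(c) — a=1 b=2 c=0 (map FFF.............)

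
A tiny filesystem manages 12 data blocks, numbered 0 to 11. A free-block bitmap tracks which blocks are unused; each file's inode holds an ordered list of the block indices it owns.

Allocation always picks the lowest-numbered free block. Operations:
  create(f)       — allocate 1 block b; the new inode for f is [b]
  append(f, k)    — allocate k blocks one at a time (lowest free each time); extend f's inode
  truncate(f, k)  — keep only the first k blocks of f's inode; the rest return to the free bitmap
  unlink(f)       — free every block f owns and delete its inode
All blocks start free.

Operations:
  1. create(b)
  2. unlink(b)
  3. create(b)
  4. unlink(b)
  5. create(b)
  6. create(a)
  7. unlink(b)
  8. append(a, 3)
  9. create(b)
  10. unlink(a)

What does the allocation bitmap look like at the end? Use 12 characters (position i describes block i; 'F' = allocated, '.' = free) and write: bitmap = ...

create(b): bitmap=F........... | b=[0]
unlink(b): bitmap=............ | 
create(b): bitmap=F........... | b=[0]
unlink(b): bitmap=............ | 
create(b): bitmap=F........... | b=[0]
create(a): bitmap=FF.......... | a=[1] b=[0]
unlink(b): bitmap=.F.......... | a=[1]
append(a, 3): bitmap=FFFF........ | a=[1, 0, 2, 3]
create(b): bitmap=FFFFF....... | a=[1, 0, 2, 3] b=[4]
unlink(a): bitmap=....F....... | b=[4]

bitmap = ....F.......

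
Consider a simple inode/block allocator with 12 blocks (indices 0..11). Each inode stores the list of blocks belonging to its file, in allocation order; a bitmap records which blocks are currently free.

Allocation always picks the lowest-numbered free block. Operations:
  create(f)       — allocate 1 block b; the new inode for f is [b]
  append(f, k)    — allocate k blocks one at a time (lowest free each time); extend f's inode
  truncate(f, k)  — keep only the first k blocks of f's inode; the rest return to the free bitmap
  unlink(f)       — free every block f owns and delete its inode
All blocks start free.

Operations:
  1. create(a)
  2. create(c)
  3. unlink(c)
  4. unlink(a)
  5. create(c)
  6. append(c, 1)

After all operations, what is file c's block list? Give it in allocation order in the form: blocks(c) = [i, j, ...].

blocks(c) = [0, 1]

create(a): bitmap=F........... | a=[0]
create(c): bitmap=FF.......... | a=[0] c=[1]
unlink(c): bitmap=F........... | a=[0]
unlink(a): bitmap=............ | 
create(c): bitmap=F........... | c=[0]
append(c, 1): bitmap=FF.......... | c=[0, 1]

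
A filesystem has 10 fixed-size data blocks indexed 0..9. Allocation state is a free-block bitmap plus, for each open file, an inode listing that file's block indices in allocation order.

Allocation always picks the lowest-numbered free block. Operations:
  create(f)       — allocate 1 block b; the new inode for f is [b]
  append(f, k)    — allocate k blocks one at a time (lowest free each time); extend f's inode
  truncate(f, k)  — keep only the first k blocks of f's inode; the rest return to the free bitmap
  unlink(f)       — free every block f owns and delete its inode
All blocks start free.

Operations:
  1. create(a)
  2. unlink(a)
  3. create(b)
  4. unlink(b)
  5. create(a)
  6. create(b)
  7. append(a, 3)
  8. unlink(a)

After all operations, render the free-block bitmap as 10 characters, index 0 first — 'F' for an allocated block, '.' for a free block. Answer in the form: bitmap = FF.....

bitmap = .F........

after create(a) → a:[0]  free=[F.........]
after unlink(a) →   free=[..........]
after create(b) → b:[0]  free=[F.........]
after unlink(b) →   free=[..........]
after create(a) → a:[0]  free=[F.........]
after create(b) → a:[0], b:[1]  free=[FF........]
after append(a, 3) → a:[0, 2, 3, 4], b:[1]  free=[FFFFF.....]
after unlink(a) → b:[1]  free=[.F........]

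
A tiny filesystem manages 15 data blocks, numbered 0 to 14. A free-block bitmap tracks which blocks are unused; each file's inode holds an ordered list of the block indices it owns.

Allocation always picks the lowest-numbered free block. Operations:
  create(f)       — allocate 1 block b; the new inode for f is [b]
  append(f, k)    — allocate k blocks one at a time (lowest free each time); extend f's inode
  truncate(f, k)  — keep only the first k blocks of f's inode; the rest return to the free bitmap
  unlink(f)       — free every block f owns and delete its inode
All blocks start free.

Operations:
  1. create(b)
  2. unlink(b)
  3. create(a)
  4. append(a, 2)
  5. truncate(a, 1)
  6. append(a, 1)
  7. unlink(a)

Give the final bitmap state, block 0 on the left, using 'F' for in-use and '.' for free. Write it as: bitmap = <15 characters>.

bitmap = ...............

after create(b) → b:[0]  free=[F..............]
after unlink(b) →   free=[...............]
after create(a) → a:[0]  free=[F..............]
after append(a, 2) → a:[0, 1, 2]  free=[FFF............]
after truncate(a, 1) → a:[0]  free=[F..............]
after append(a, 1) → a:[0, 1]  free=[FF.............]
after unlink(a) →   free=[...............]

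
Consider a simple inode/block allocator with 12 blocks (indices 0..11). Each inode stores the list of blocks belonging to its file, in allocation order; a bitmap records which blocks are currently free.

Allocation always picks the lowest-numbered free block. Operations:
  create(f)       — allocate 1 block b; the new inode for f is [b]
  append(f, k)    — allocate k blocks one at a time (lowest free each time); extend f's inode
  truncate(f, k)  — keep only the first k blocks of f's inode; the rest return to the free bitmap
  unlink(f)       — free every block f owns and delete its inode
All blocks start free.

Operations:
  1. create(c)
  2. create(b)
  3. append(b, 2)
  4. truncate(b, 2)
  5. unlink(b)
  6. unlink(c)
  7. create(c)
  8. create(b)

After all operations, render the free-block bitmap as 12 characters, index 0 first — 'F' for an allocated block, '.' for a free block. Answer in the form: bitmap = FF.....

after create(c) → c:[0]  free=[F...........]
after create(b) → b:[1], c:[0]  free=[FF..........]
after append(b, 2) → b:[1, 2, 3], c:[0]  free=[FFFF........]
after truncate(b, 2) → b:[1, 2], c:[0]  free=[FFF.........]
after unlink(b) → c:[0]  free=[F...........]
after unlink(c) →   free=[............]
after create(c) → c:[0]  free=[F...........]
after create(b) → b:[1], c:[0]  free=[FF..........]

bitmap = FF..........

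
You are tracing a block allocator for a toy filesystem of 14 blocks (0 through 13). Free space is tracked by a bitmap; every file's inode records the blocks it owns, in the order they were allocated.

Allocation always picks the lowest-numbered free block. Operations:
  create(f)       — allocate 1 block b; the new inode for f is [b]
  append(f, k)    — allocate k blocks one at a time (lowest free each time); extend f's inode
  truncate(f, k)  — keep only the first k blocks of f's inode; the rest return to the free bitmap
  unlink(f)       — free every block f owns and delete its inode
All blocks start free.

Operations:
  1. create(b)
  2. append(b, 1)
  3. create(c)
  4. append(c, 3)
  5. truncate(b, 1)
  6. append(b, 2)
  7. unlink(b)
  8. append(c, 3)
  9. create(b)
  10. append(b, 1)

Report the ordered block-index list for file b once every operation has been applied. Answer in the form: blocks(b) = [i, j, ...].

[1] create(b) — b=0 (map F.............)
[2] append(b, 1) — b=0,1 (map FF............)
[3] create(c) — b=0,1 c=2 (map FFF...........)
[4] append(c, 3) — b=0,1 c=2,3,4,5 (map FFFFFF........)
[5] truncate(b, 1) — b=0 c=2,3,4,5 (map F.FFFF........)
[6] append(b, 2) — b=0,1,6 c=2,3,4,5 (map FFFFFFF.......)
[7] unlink(b) — c=2,3,4,5 (map ..FFFF........)
[8] append(c, 3) — c=2,3,4,5,0,1,6 (map FFFFFFF.......)
[9] create(b) — b=7 c=2,3,4,5,0,1,6 (map FFFFFFFF......)
[10] append(b, 1) — b=7,8 c=2,3,4,5,0,1,6 (map FFFFFFFFF.....)

blocks(b) = [7, 8]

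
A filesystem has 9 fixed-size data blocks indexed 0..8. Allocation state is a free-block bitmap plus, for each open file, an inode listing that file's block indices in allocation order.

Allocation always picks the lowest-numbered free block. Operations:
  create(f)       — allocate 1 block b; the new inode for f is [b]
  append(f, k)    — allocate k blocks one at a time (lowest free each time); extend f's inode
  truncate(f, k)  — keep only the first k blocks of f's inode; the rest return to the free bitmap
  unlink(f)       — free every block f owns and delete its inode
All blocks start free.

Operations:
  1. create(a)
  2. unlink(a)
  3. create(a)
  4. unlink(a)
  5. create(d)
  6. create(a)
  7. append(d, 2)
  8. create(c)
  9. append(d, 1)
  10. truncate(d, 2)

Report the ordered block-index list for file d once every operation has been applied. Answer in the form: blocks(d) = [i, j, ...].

blocks(d) = [0, 2]

create(a): bitmap=F........ | a=[0]
unlink(a): bitmap=......... | 
create(a): bitmap=F........ | a=[0]
unlink(a): bitmap=......... | 
create(d): bitmap=F........ | d=[0]
create(a): bitmap=FF....... | a=[1] d=[0]
append(d, 2): bitmap=FFFF..... | a=[1] d=[0, 2, 3]
create(c): bitmap=FFFFF.... | a=[1] c=[4] d=[0, 2, 3]
append(d, 1): bitmap=FFFFFF... | a=[1] c=[4] d=[0, 2, 3, 5]
truncate(d, 2): bitmap=FFF.F.... | a=[1] c=[4] d=[0, 2]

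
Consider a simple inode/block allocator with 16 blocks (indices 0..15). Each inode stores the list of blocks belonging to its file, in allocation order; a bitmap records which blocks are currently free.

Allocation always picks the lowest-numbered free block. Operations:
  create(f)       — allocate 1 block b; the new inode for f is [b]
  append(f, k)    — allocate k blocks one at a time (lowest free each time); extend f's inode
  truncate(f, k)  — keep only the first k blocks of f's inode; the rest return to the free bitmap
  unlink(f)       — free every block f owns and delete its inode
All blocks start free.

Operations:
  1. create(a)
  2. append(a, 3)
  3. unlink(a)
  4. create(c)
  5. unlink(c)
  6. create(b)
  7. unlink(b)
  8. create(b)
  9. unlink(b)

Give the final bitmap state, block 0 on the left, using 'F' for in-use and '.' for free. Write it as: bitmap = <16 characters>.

bitmap = ................

  1. create(a)  ⇒  F...............  {a→[0]}
  2. append(a, 3)  ⇒  FFFF............  {a→[0, 1, 2, 3]}
  3. unlink(a)  ⇒  ................  {}
  4. create(c)  ⇒  F...............  {c→[0]}
  5. unlink(c)  ⇒  ................  {}
  6. create(b)  ⇒  F...............  {b→[0]}
  7. unlink(b)  ⇒  ................  {}
  8. create(b)  ⇒  F...............  {b→[0]}
  9. unlink(b)  ⇒  ................  {}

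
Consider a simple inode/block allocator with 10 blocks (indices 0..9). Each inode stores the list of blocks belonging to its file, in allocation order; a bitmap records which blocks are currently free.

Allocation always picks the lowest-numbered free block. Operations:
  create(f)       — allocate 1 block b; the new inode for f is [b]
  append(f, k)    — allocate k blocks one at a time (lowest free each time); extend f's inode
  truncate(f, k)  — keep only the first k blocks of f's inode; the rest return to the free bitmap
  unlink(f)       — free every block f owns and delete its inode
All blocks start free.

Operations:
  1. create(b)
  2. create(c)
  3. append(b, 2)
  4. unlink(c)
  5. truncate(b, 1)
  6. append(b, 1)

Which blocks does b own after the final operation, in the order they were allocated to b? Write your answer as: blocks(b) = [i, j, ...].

blocks(b) = [0, 1]

[1] create(b) — b=0 (map F.........)
[2] create(c) — b=0 c=1 (map FF........)
[3] append(b, 2) — b=0,2,3 c=1 (map FFFF......)
[4] unlink(c) — b=0,2,3 (map F.FF......)
[5] truncate(b, 1) — b=0 (map F.........)
[6] append(b, 1) — b=0,1 (map FF........)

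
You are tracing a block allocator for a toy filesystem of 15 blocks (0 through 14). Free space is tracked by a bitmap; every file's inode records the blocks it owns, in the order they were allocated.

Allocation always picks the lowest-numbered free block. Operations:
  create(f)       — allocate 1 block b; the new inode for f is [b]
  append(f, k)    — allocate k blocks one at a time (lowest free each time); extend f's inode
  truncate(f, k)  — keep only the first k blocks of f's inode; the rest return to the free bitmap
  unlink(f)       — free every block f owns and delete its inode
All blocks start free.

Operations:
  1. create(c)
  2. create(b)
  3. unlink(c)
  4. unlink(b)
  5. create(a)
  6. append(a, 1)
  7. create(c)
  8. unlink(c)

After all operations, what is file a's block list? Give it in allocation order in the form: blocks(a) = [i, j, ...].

[1] create(c) — c=0 (map F..............)
[2] create(b) — b=1 c=0 (map FF.............)
[3] unlink(c) — b=1 (map .F.............)
[4] unlink(b) —  (map ...............)
[5] create(a) — a=0 (map F..............)
[6] append(a, 1) — a=0,1 (map FF.............)
[7] create(c) — a=0,1 c=2 (map FFF............)
[8] unlink(c) — a=0,1 (map FF.............)

blocks(a) = [0, 1]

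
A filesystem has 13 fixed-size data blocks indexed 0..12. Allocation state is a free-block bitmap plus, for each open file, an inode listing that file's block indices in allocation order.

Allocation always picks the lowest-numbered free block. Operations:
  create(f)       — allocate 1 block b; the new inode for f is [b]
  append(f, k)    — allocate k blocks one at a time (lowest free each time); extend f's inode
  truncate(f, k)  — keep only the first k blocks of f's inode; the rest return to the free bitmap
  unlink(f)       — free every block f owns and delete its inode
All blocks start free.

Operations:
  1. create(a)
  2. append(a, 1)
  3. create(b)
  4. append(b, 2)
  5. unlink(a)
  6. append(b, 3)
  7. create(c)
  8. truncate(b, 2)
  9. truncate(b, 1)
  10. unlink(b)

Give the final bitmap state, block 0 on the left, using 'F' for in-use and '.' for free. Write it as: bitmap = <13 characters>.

after create(a) → a:[0]  free=[F............]
after append(a, 1) → a:[0, 1]  free=[FF...........]
after create(b) → a:[0, 1], b:[2]  free=[FFF..........]
after append(b, 2) → a:[0, 1], b:[2, 3, 4]  free=[FFFFF........]
after unlink(a) → b:[2, 3, 4]  free=[..FFF........]
after append(b, 3) → b:[2, 3, 4, 0, 1, 5]  free=[FFFFFF.......]
after create(c) → b:[2, 3, 4, 0, 1, 5], c:[6]  free=[FFFFFFF......]
after truncate(b, 2) → b:[2, 3], c:[6]  free=[..FF..F......]
after truncate(b, 1) → b:[2], c:[6]  free=[..F...F......]
after unlink(b) → c:[6]  free=[......F......]

bitmap = ......F......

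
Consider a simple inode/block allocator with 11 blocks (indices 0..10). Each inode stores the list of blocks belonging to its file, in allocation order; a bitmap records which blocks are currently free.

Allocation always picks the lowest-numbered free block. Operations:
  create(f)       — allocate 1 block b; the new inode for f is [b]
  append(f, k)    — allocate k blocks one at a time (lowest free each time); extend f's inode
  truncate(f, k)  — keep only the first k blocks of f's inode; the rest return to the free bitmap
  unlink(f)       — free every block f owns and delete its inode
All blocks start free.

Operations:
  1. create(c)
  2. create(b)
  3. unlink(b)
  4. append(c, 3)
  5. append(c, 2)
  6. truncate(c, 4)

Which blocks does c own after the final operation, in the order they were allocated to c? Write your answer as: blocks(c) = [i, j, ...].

create(c): bitmap=F.......... | c=[0]
create(b): bitmap=FF......... | b=[1] c=[0]
unlink(b): bitmap=F.......... | c=[0]
append(c, 3): bitmap=FFFF....... | c=[0, 1, 2, 3]
append(c, 2): bitmap=FFFFFF..... | c=[0, 1, 2, 3, 4, 5]
truncate(c, 4): bitmap=FFFF....... | c=[0, 1, 2, 3]

blocks(c) = [0, 1, 2, 3]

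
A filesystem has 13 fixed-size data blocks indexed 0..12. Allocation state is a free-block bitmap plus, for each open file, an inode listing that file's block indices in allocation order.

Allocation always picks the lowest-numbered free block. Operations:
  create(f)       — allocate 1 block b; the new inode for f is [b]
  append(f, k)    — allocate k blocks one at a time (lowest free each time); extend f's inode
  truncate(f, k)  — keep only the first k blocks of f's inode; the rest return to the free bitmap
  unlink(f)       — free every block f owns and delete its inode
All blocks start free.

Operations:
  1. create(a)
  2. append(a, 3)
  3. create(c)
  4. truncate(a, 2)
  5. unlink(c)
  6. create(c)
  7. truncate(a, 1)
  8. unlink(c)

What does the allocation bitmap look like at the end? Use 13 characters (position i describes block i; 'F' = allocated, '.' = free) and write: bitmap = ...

  1. create(a)  ⇒  F............  {a→[0]}
  2. append(a, 3)  ⇒  FFFF.........  {a→[0, 1, 2, 3]}
  3. create(c)  ⇒  FFFFF........  {a→[0, 1, 2, 3]; c→[4]}
  4. truncate(a, 2)  ⇒  FF..F........  {a→[0, 1]; c→[4]}
  5. unlink(c)  ⇒  FF...........  {a→[0, 1]}
  6. create(c)  ⇒  FFF..........  {a→[0, 1]; c→[2]}
  7. truncate(a, 1)  ⇒  F.F..........  {a→[0]; c→[2]}
  8. unlink(c)  ⇒  F............  {a→[0]}

bitmap = F............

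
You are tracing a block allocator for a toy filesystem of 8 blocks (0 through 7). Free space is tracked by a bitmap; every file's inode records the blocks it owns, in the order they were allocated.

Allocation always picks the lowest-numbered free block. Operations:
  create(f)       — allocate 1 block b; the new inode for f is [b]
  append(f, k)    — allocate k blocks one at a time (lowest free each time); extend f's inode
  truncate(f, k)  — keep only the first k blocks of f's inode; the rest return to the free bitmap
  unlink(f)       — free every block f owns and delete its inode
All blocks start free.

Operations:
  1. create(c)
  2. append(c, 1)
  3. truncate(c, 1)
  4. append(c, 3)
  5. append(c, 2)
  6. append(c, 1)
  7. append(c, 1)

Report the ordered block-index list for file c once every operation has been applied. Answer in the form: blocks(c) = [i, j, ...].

blocks(c) = [0, 1, 2, 3, 4, 5, 6, 7]

[1] create(c) — c=0 (map F.......)
[2] append(c, 1) — c=0,1 (map FF......)
[3] truncate(c, 1) — c=0 (map F.......)
[4] append(c, 3) — c=0,1,2,3 (map FFFF....)
[5] append(c, 2) — c=0,1,2,3,4,5 (map FFFFFF..)
[6] append(c, 1) — c=0,1,2,3,4,5,6 (map FFFFFFF.)
[7] append(c, 1) — c=0,1,2,3,4,5,6,7 (map FFFFFFFF)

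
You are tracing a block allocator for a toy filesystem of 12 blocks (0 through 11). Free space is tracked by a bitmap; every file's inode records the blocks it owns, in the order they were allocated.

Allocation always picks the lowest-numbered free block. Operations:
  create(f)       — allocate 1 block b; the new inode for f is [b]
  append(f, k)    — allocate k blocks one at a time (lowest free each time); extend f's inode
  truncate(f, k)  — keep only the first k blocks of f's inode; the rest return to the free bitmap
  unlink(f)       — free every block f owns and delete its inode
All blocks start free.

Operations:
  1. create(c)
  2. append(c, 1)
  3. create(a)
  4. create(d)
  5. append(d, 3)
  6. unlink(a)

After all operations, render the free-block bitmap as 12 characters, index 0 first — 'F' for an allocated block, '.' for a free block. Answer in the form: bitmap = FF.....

bitmap = FF.FFFF.....

[1] create(c) — c=0 (map F...........)
[2] append(c, 1) — c=0,1 (map FF..........)
[3] create(a) — a=2 c=0,1 (map FFF.........)
[4] create(d) — a=2 c=0,1 d=3 (map FFFF........)
[5] append(d, 3) — a=2 c=0,1 d=3,4,5,6 (map FFFFFFF.....)
[6] unlink(a) — c=0,1 d=3,4,5,6 (map FF.FFFF.....)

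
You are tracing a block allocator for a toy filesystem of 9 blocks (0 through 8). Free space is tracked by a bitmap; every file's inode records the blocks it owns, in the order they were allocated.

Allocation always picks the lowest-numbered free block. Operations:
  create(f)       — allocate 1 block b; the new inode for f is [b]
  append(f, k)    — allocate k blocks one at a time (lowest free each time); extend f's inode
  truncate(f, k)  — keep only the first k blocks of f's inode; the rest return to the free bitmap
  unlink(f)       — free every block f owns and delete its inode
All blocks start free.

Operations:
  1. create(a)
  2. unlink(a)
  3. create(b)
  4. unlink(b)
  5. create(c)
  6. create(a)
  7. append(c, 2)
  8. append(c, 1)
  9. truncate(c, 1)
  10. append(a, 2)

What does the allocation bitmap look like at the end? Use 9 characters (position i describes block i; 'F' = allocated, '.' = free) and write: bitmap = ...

after create(a) → a:[0]  free=[F........]
after unlink(a) →   free=[.........]
after create(b) → b:[0]  free=[F........]
after unlink(b) →   free=[.........]
after create(c) → c:[0]  free=[F........]
after create(a) → a:[1], c:[0]  free=[FF.......]
after append(c, 2) → a:[1], c:[0, 2, 3]  free=[FFFF.....]
after append(c, 1) → a:[1], c:[0, 2, 3, 4]  free=[FFFFF....]
after truncate(c, 1) → a:[1], c:[0]  free=[FF.......]
after append(a, 2) → a:[1, 2, 3], c:[0]  free=[FFFF.....]

bitmap = FFFF.....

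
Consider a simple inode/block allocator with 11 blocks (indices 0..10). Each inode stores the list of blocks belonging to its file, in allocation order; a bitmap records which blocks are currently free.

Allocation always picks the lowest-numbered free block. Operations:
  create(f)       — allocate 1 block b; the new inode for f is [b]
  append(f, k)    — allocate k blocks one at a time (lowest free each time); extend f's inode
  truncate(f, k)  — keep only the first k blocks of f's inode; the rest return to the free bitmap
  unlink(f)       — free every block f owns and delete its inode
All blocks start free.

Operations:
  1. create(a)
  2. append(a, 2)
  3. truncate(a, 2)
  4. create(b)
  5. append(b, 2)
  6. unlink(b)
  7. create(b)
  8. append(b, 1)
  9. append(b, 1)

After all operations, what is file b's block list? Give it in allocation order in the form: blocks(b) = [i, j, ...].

blocks(b) = [2, 3, 4]

  1. create(a)  ⇒  F..........  {a→[0]}
  2. append(a, 2)  ⇒  FFF........  {a→[0, 1, 2]}
  3. truncate(a, 2)  ⇒  FF.........  {a→[0, 1]}
  4. create(b)  ⇒  FFF........  {a→[0, 1]; b→[2]}
  5. append(b, 2)  ⇒  FFFFF......  {a→[0, 1]; b→[2, 3, 4]}
  6. unlink(b)  ⇒  FF.........  {a→[0, 1]}
  7. create(b)  ⇒  FFF........  {a→[0, 1]; b→[2]}
  8. append(b, 1)  ⇒  FFFF.......  {a→[0, 1]; b→[2, 3]}
  9. append(b, 1)  ⇒  FFFFF......  {a→[0, 1]; b→[2, 3, 4]}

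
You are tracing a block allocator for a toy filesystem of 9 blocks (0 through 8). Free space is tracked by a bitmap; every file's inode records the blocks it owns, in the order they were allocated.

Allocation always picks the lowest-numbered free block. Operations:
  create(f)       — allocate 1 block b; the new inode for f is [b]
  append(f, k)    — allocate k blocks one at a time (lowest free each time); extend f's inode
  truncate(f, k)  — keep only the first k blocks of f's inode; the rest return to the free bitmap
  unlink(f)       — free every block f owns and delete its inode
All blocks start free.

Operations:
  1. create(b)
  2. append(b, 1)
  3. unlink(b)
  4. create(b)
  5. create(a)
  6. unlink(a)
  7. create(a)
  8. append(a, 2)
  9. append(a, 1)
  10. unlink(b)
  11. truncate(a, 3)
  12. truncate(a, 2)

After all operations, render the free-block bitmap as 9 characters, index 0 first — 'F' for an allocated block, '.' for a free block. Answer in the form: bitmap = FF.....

bitmap = .FF......

  1. create(b)  ⇒  F........  {b→[0]}
  2. append(b, 1)  ⇒  FF.......  {b→[0, 1]}
  3. unlink(b)  ⇒  .........  {}
  4. create(b)  ⇒  F........  {b→[0]}
  5. create(a)  ⇒  FF.......  {a→[1]; b→[0]}
  6. unlink(a)  ⇒  F........  {b→[0]}
  7. create(a)  ⇒  FF.......  {a→[1]; b→[0]}
  8. append(a, 2)  ⇒  FFFF.....  {a→[1, 2, 3]; b→[0]}
  9. append(a, 1)  ⇒  FFFFF....  {a→[1, 2, 3, 4]; b→[0]}
  10. unlink(b)  ⇒  .FFFF....  {a→[1, 2, 3, 4]}
  11. truncate(a, 3)  ⇒  .FFF.....  {a→[1, 2, 3]}
  12. truncate(a, 2)  ⇒  .FF......  {a→[1, 2]}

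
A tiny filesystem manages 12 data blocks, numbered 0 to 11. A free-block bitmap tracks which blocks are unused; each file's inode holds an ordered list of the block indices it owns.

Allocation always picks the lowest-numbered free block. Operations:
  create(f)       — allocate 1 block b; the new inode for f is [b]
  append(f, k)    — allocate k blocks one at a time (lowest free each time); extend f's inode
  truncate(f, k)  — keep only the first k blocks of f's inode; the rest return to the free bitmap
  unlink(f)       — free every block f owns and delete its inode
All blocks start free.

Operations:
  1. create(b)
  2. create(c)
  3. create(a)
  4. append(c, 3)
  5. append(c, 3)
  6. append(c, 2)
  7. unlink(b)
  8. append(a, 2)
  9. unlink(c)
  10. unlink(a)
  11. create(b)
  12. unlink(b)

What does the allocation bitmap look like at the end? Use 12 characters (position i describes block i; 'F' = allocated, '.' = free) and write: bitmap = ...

bitmap = ............

create(b): bitmap=F........... | b=[0]
create(c): bitmap=FF.......... | b=[0] c=[1]
create(a): bitmap=FFF......... | a=[2] b=[0] c=[1]
append(c, 3): bitmap=FFFFFF...... | a=[2] b=[0] c=[1, 3, 4, 5]
append(c, 3): bitmap=FFFFFFFFF... | a=[2] b=[0] c=[1, 3, 4, 5, 6, 7, 8]
append(c, 2): bitmap=FFFFFFFFFFF. | a=[2] b=[0] c=[1, 3, 4, 5, 6, 7, 8, 9, 10]
unlink(b): bitmap=.FFFFFFFFFF. | a=[2] c=[1, 3, 4, 5, 6, 7, 8, 9, 10]
append(a, 2): bitmap=FFFFFFFFFFFF | a=[2, 0, 11] c=[1, 3, 4, 5, 6, 7, 8, 9, 10]
unlink(c): bitmap=F.F........F | a=[2, 0, 11]
unlink(a): bitmap=............ | 
create(b): bitmap=F........... | b=[0]
unlink(b): bitmap=............ | 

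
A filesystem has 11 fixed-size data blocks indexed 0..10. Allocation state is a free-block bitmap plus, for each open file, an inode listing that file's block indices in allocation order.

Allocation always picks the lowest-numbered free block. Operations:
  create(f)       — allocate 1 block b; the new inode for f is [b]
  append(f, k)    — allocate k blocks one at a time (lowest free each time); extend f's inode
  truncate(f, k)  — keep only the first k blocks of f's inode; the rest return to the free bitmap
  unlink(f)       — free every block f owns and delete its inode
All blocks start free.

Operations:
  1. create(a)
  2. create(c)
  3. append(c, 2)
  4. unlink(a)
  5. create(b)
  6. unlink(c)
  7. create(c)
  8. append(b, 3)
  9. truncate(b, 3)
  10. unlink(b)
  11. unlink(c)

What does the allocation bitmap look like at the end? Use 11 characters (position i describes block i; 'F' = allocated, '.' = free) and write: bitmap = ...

bitmap = ...........

after create(a) → a:[0]  free=[F..........]
after create(c) → a:[0], c:[1]  free=[FF.........]
after append(c, 2) → a:[0], c:[1, 2, 3]  free=[FFFF.......]
after unlink(a) → c:[1, 2, 3]  free=[.FFF.......]
after create(b) → b:[0], c:[1, 2, 3]  free=[FFFF.......]
after unlink(c) → b:[0]  free=[F..........]
after create(c) → b:[0], c:[1]  free=[FF.........]
after append(b, 3) → b:[0, 2, 3, 4], c:[1]  free=[FFFFF......]
after truncate(b, 3) → b:[0, 2, 3], c:[1]  free=[FFFF.......]
after unlink(b) → c:[1]  free=[.F.........]
after unlink(c) →   free=[...........]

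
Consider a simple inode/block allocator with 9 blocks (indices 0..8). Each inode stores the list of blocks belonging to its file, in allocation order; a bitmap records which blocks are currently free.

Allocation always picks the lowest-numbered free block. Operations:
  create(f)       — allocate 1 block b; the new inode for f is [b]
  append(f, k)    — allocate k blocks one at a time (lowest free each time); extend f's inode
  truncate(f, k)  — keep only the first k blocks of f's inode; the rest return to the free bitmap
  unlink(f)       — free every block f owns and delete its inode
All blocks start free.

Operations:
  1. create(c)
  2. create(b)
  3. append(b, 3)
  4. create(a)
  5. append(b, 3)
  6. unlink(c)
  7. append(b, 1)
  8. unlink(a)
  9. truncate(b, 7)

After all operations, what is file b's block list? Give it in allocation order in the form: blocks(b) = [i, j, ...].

blocks(b) = [1, 2, 3, 4, 6, 7, 8]

[1] create(c) — c=0 (map F........)
[2] create(b) — b=1 c=0 (map FF.......)
[3] append(b, 3) — b=1,2,3,4 c=0 (map FFFFF....)
[4] create(a) — a=5 b=1,2,3,4 c=0 (map FFFFFF...)
[5] append(b, 3) — a=5 b=1,2,3,4,6,7,8 c=0 (map FFFFFFFFF)
[6] unlink(c) — a=5 b=1,2,3,4,6,7,8 (map .FFFFFFFF)
[7] append(b, 1) — a=5 b=1,2,3,4,6,7,8,0 (map FFFFFFFFF)
[8] unlink(a) — b=1,2,3,4,6,7,8,0 (map FFFFF.FFF)
[9] truncate(b, 7) — b=1,2,3,4,6,7,8 (map .FFFF.FFF)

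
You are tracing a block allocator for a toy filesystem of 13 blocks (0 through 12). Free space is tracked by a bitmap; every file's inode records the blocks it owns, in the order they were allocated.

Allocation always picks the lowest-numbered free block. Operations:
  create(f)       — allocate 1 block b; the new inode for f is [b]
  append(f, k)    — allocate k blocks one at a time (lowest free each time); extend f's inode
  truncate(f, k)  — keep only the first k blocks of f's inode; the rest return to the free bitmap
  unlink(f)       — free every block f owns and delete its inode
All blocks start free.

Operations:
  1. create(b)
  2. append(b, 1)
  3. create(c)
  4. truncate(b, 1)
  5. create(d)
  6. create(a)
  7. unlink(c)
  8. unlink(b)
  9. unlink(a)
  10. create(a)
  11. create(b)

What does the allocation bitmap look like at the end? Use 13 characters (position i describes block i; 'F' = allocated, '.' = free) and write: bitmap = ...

  1. create(b)  ⇒  F............  {b→[0]}
  2. append(b, 1)  ⇒  FF...........  {b→[0, 1]}
  3. create(c)  ⇒  FFF..........  {b→[0, 1]; c→[2]}
  4. truncate(b, 1)  ⇒  F.F..........  {b→[0]; c→[2]}
  5. create(d)  ⇒  FFF..........  {b→[0]; c→[2]; d→[1]}
  6. create(a)  ⇒  FFFF.........  {a→[3]; b→[0]; c→[2]; d→[1]}
  7. unlink(c)  ⇒  FF.F.........  {a→[3]; b→[0]; d→[1]}
  8. unlink(b)  ⇒  .F.F.........  {a→[3]; d→[1]}
  9. unlink(a)  ⇒  .F...........  {d→[1]}
  10. create(a)  ⇒  FF...........  {a→[0]; d→[1]}
  11. create(b)  ⇒  FFF..........  {a→[0]; b→[2]; d→[1]}

bitmap = FFF..........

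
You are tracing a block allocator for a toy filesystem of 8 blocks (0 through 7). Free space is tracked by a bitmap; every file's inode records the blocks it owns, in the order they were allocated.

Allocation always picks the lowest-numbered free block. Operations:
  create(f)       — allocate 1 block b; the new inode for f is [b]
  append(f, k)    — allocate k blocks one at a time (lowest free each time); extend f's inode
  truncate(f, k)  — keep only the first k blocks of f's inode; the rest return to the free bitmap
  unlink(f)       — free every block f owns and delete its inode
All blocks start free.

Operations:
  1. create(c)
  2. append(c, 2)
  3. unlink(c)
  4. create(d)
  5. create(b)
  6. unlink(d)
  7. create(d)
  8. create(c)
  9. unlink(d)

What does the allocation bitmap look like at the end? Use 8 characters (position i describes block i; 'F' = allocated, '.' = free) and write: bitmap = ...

bitmap = .FF.....

  1. create(c)  ⇒  F.......  {c→[0]}
  2. append(c, 2)  ⇒  FFF.....  {c→[0, 1, 2]}
  3. unlink(c)  ⇒  ........  {}
  4. create(d)  ⇒  F.......  {d→[0]}
  5. create(b)  ⇒  FF......  {b→[1]; d→[0]}
  6. unlink(d)  ⇒  .F......  {b→[1]}
  7. create(d)  ⇒  FF......  {b→[1]; d→[0]}
  8. create(c)  ⇒  FFF.....  {b→[1]; c→[2]; d→[0]}
  9. unlink(d)  ⇒  .FF.....  {b→[1]; c→[2]}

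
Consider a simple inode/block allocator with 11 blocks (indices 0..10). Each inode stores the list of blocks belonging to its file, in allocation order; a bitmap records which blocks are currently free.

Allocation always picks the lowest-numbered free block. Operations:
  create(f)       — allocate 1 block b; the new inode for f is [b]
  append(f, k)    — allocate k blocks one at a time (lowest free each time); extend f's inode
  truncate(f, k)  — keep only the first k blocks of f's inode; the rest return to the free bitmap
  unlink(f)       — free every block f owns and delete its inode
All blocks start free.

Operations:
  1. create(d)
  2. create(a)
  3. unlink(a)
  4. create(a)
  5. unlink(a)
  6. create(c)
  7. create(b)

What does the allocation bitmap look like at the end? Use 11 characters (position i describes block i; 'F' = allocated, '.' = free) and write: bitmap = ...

bitmap = FFF........

[1] create(d) — d=0 (map F..........)
[2] create(a) — a=1 d=0 (map FF.........)
[3] unlink(a) — d=0 (map F..........)
[4] create(a) — a=1 d=0 (map FF.........)
[5] unlink(a) — d=0 (map F..........)
[6] create(c) — c=1 d=0 (map FF.........)
[7] create(b) — b=2 c=1 d=0 (map FFF........)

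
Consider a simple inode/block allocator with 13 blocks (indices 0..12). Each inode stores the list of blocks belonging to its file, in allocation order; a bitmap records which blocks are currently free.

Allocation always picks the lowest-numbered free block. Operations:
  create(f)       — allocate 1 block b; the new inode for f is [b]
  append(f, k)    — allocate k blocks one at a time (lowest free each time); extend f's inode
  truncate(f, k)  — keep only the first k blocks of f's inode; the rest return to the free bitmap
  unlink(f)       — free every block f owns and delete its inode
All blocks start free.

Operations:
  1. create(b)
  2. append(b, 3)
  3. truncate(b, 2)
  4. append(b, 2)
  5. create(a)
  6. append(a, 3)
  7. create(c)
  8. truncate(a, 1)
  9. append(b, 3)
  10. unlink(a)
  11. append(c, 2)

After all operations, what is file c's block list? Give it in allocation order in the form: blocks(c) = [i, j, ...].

blocks(c) = [8, 4, 9]

  1. create(b)  ⇒  F............  {b→[0]}
  2. append(b, 3)  ⇒  FFFF.........  {b→[0, 1, 2, 3]}
  3. truncate(b, 2)  ⇒  FF...........  {b→[0, 1]}
  4. append(b, 2)  ⇒  FFFF.........  {b→[0, 1, 2, 3]}
  5. create(a)  ⇒  FFFFF........  {a→[4]; b→[0, 1, 2, 3]}
  6. append(a, 3)  ⇒  FFFFFFFF.....  {a→[4, 5, 6, 7]; b→[0, 1, 2, 3]}
  7. create(c)  ⇒  FFFFFFFFF....  {a→[4, 5, 6, 7]; b→[0, 1, 2, 3]; c→[8]}
  8. truncate(a, 1)  ⇒  FFFFF...F....  {a→[4]; b→[0, 1, 2, 3]; c→[8]}
  9. append(b, 3)  ⇒  FFFFFFFFF....  {a→[4]; b→[0, 1, 2, 3, 5, 6, 7]; c→[8]}
  10. unlink(a)  ⇒  FFFF.FFFF....  {b→[0, 1, 2, 3, 5, 6, 7]; c→[8]}
  11. append(c, 2)  ⇒  FFFFFFFFFF...  {b→[0, 1, 2, 3, 5, 6, 7]; c→[8, 4, 9]}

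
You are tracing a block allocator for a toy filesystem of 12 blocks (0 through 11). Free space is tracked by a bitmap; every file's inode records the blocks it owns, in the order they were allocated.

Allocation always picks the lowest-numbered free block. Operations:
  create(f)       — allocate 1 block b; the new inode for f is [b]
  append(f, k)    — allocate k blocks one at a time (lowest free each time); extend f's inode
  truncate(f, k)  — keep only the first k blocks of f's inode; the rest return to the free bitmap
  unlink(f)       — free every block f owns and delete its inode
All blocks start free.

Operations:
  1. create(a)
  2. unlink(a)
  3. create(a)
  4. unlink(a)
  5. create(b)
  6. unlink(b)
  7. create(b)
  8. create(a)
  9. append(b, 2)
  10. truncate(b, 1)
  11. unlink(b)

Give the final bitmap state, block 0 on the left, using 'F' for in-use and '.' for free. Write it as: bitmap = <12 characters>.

after create(a) → a:[0]  free=[F...........]
after unlink(a) →   free=[............]
after create(a) → a:[0]  free=[F...........]
after unlink(a) →   free=[............]
after create(b) → b:[0]  free=[F...........]
after unlink(b) →   free=[............]
after create(b) → b:[0]  free=[F...........]
after create(a) → a:[1], b:[0]  free=[FF..........]
after append(b, 2) → a:[1], b:[0, 2, 3]  free=[FFFF........]
after truncate(b, 1) → a:[1], b:[0]  free=[FF..........]
after unlink(b) → a:[1]  free=[.F..........]

bitmap = .F..........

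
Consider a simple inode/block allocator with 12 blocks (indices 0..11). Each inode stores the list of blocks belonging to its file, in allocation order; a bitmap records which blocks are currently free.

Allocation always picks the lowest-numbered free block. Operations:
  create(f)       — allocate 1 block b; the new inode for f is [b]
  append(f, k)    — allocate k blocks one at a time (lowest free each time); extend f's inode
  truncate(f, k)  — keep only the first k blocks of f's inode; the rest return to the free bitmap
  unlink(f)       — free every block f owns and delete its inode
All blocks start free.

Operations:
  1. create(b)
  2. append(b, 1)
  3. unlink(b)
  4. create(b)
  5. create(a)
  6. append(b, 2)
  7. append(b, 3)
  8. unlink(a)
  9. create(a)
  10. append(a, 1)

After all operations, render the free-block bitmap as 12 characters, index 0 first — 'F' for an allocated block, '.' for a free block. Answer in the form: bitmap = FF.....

[1] create(b) — b=0 (map F...........)
[2] append(b, 1) — b=0,1 (map FF..........)
[3] unlink(b) —  (map ............)
[4] create(b) — b=0 (map F...........)
[5] create(a) — a=1 b=0 (map FF..........)
[6] append(b, 2) — a=1 b=0,2,3 (map FFFF........)
[7] append(b, 3) — a=1 b=0,2,3,4,5,6 (map FFFFFFF.....)
[8] unlink(a) — b=0,2,3,4,5,6 (map F.FFFFF.....)
[9] create(a) — a=1 b=0,2,3,4,5,6 (map FFFFFFF.....)
[10] append(a, 1) — a=1,7 b=0,2,3,4,5,6 (map FFFFFFFF....)

bitmap = FFFFFFFF....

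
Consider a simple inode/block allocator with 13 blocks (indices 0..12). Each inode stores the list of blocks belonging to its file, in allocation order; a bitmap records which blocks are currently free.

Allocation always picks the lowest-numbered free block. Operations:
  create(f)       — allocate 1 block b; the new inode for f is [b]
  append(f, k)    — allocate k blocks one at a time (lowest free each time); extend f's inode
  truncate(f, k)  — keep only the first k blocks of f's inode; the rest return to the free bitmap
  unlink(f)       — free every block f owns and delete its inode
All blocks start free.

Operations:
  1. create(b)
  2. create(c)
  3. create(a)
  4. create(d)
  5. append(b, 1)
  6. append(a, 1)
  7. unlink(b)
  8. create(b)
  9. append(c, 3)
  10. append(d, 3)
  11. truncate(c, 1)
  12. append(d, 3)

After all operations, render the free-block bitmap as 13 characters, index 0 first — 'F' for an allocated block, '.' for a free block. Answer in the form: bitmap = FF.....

bitmap = FFFFFFFFFFF..

create(b): bitmap=F............ | b=[0]
create(c): bitmap=FF........... | b=[0] c=[1]
create(a): bitmap=FFF.......... | a=[2] b=[0] c=[1]
create(d): bitmap=FFFF......... | a=[2] b=[0] c=[1] d=[3]
append(b, 1): bitmap=FFFFF........ | a=[2] b=[0, 4] c=[1] d=[3]
append(a, 1): bitmap=FFFFFF....... | a=[2, 5] b=[0, 4] c=[1] d=[3]
unlink(b): bitmap=.FFF.F....... | a=[2, 5] c=[1] d=[3]
create(b): bitmap=FFFF.F....... | a=[2, 5] b=[0] c=[1] d=[3]
append(c, 3): bitmap=FFFFFFFF..... | a=[2, 5] b=[0] c=[1, 4, 6, 7] d=[3]
append(d, 3): bitmap=FFFFFFFFFFF.. | a=[2, 5] b=[0] c=[1, 4, 6, 7] d=[3, 8, 9, 10]
truncate(c, 1): bitmap=FFFF.F..FFF.. | a=[2, 5] b=[0] c=[1] d=[3, 8, 9, 10]
append(d, 3): bitmap=FFFFFFFFFFF.. | a=[2, 5] b=[0] c=[1] d=[3, 8, 9, 10, 4, 6, 7]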